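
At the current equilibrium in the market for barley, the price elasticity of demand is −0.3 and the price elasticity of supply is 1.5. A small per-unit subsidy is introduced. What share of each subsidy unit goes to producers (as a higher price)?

For a small subsidy around the equilibrium, the benefit split depends on the relative slopes, which at a point are proportional to the elasticities.
Buyer share = εs/(εs + |εd|) = 1.5/(1.5 + 0.3) = 5/6; seller share = |εd|/(εs + |εd|) = 1/6.
So producers capture 1/6 of the subsidy.

Producer share = 1/6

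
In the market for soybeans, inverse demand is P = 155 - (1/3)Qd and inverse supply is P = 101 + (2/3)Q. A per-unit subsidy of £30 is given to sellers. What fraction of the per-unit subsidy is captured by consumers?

Pre-subsidy: 155 - (1/3)Q = 101 + (2/3)Q gives Q* = 54 and P* = 137.
With the subsidy, sellers receive Ps = Pb + 30 for each unit, where Pb is the price buyers pay.
On the curves, Pb = 155 - (1/3)Q and Ps = 101 + (2/3)Q; the wedge Ps − Pb = 30 gives 101 + (2/3)Q − (155 - (1/3)Q) = 30, so Q' = 84.
Then Pb = 155 − (1/3)·84 = 127 and Ps = 101 + (2/3)·84 = 157.
Buyers' price falls by P* − Pb = 137 − 127 = 10; sellers' price rises by Ps − P* = 157 − 137 = 20.
So consumers capture 10/30 = 1/3 of each unit of subsidy.

Consumer share = 1/3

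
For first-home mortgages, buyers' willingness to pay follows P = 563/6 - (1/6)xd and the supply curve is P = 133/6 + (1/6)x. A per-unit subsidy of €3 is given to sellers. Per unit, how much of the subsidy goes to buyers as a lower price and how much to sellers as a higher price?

Buyers gain €1.5 per unit; sellers gain €1.5 per unit

Pre-subsidy: 563/6 - (1/6)x = 133/6 + (1/6)x gives x* = 215 and P* = 58.
With the subsidy, sellers receive Ps = Pb + 3 for each unit, where Pb is the price buyers pay.
On the curves, Pb = 563/6 - (1/6)x and Ps = 133/6 + (1/6)x; the wedge Ps − Pb = 3 gives 133/6 + (1/6)x − (563/6 - (1/6)x) = 3, so x' = 224.
Then Pb = 563/6 − (1/6)·224 = 56.5 and Ps = 133/6 + (1/6)·224 = 59.5.
Buyers' price falls by P* − Pb = 58 − 56.5 = 1.5; sellers' price rises by Ps − P* = 59.5 − 58 = 1.5.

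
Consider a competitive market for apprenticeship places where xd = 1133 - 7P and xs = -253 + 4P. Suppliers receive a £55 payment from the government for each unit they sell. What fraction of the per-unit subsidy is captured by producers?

Producer share = 7/11

Pre-subsidy: 1133 - 7P = -253 + 4P gives P* = 126, x* = 251.
With the subsidy, sellers receive Ps = Pb + 55 for each unit, where Pb is the price buyers pay.
Supply in terms of Pb becomes xs = -253 + 4(Pb + 55) = -33 + 4Pb. Setting this equal to demand: 1133 - 7Pb = -33 + 4Pb, so Pb = 106.
Sellers receive Ps = 106 + 55 = 161; x' = 1133 − 7·106 = 391.
Buyers' price falls by P* − Pb = 126 − 106 = 20; sellers' price rises by Ps − P* = 161 − 126 = 35.
So producers capture 35/55 = 7/11 of each unit of subsidy.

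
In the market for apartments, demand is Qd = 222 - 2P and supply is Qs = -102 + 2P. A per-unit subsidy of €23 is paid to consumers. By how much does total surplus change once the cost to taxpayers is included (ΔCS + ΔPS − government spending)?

Pre-subsidy: 222 - 2P = -102 + 2P gives P* = 81, Q* = 60.
With the rebate, buyers effectively pay Pb = Ps − 23, where Ps is the price sellers receive.
Demand in terms of Ps becomes Qd = 222 − 2(Ps − 23) = 268 - 2Ps. Setting this equal to supply: 268 - 2Ps = -102 + 2Ps, so Ps = 92.5.
Buyers pay Pb = 92.5 − 23 = 69.5; Q' = -102 + 2·92.5 = 83.
ΔCS = ½(60 + 83)(81 − 69.5) = 822.25; ΔPS = ½(60 + 83)(92.5 − 81) = 822.25.
Government spending = 23 × 83 = 1909.
Net change = 822.25 + 822.25 − 1909 = -264.5. The loss equals the DWL triangle ½·23·23.

Net change in total surplus = -€264.5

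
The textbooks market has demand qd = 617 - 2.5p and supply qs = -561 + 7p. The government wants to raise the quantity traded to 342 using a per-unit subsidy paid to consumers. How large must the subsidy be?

Required subsidy s = 19 per unit

At q = 342, invert demand for the buyer price: pb = (617 − 342)/2.5 = 110; invert supply for the seller price: ps = (342 − (-561))/7 = 129.
The subsidy must fill the gap: s = ps − pb = 129 − 110 = 19.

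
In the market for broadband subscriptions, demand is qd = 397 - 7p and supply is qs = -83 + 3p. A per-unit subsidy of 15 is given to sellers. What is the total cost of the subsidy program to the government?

Government cost = 1387.5

Pre-subsidy: 397 - 7p = -83 + 3p gives p* = 48, q* = 61.
With the subsidy, sellers receive ps = pb + 15 for each unit, where pb is the price buyers pay.
Supply in terms of pb becomes qs = -83 + 3(pb + 15) = -38 + 3pb. Setting this equal to demand: 397 - 7pb = -38 + 3pb, so pb = 43.5.
Sellers receive ps = 43.5 + 15 = 58.5; q' = 397 − 7·43.5 = 92.5.
Government outlay = subsidy × quantity = 15 × 92.5 = 1387.5.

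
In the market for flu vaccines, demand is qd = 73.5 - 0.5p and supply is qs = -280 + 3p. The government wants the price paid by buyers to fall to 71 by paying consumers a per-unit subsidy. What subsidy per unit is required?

Required subsidy s = 35 per unit

At a buyer price of 71, quantity demanded is 73.5 − 0.5·71 = 38.
Sellers supply 38 only when they receive ps with -280 + 3·ps = 38, i.e. ps = 106.
s = ps − pb = 106 − 71 = 35.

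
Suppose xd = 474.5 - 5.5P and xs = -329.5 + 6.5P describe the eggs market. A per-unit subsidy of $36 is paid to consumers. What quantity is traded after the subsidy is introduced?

x' = 213.25

Pre-subsidy: 474.5 - 5.5P = -329.5 + 6.5P gives P* = 67, x* = 106.
With the rebate, buyers effectively pay Pb = Ps − 36, where Ps is the price sellers receive.
Demand in terms of Ps becomes xd = 474.5 − 5.5(Ps − 36) = 672.5 - 5.5Ps. Setting this equal to supply: 672.5 - 5.5Ps = -329.5 + 6.5Ps, so Ps = 83.5.
Buyers pay Pb = 83.5 − 36 = 47.5; x' = -329.5 + 6.5·83.5 = 213.25.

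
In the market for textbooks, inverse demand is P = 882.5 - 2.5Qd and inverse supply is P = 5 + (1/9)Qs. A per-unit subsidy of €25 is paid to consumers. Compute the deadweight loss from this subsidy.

Pre-subsidy: 882.5 - 2.5Q = 5 + (1/9)Q gives Q* = 15795/47 and P* = 1990/47.
With the rebate, buyers effectively pay Pb = Ps − 25, where Ps is the price sellers receive.
On the curves, Pb = 882.5 - 2.5Q and Ps = 5 + (1/9)Q; the wedge Ps − Pb = 25 gives 5 + (1/9)Q − (882.5 - 2.5Q) = 25, so Q' = 16245/47.
Then Pb = 882.5 − 2.5·(16245/47) = 865/47 and Ps = 5 + (1/9)·(16245/47) = 2040/47.
The subsidy expands output by 16245/47 − 15795/47 = 450/47 past the efficient level; on those units the gap between marginal cost and willingness to pay runs from 0 up to 25.
DWL = ½ × 25 × 450/47 = 5625/47.

Deadweight loss = 5625/47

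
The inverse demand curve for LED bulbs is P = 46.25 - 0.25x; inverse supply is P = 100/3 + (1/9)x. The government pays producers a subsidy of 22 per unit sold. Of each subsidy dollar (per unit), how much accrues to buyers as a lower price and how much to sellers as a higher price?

Buyers gain 198/13 per unit; sellers gain 88/13 per unit

Pre-subsidy: 46.25 - 0.25x = 100/3 + (1/9)x gives x* = 465/13 and P* = 485/13.
With the subsidy, sellers receive Ps = Pb + 22 for each unit, where Pb is the price buyers pay.
On the curves, Pb = 46.25 - 0.25x and Ps = 100/3 + (1/9)x; the wedge Ps − Pb = 22 gives 100/3 + (1/9)x − (46.25 - 0.25x) = 22, so x' = 1257/13.
Then Pb = 46.25 − 0.25·(1257/13) = 287/13 and Ps = 100/3 + (1/9)·(1257/13) = 573/13.
Buyers' price falls by P* − Pb = 485/13 − 287/13 = 198/13; sellers' price rises by Ps − P* = 573/13 − 485/13 = 88/13.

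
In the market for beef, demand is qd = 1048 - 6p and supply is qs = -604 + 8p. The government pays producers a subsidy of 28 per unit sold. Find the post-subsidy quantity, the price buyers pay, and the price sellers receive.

Pre-subsidy: 1048 - 6p = -604 + 8p gives p* = 118, q* = 340.
With the subsidy, sellers receive ps = pb + 28 for each unit, where pb is the price buyers pay.
Supply in terms of pb becomes qs = -604 + 8(pb + 28) = -380 + 8pb. Setting this equal to demand: 1048 - 6pb = -380 + 8pb, so pb = 102.
Sellers receive ps = 102 + 28 = 130; q' = 1048 − 6·102 = 436.

q' = 436; buyers pay 102; sellers receive 130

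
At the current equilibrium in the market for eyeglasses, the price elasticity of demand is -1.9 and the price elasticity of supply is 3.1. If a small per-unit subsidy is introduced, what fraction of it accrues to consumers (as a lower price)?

Consumer share = 0.62

For a small subsidy around the equilibrium, the benefit split depends on the relative slopes, which at a point are proportional to the elasticities.
Buyer share = εs/(εs + |εd|) = 3.1/(3.1 + 1.9) = 0.62; seller share = |εd|/(εs + |εd|) = 0.38.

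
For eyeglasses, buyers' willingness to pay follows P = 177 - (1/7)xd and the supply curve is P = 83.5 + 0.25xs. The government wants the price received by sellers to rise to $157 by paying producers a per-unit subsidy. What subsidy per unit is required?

Required subsidy s = $22 per unit

At a seller price of 157, quantity supplied is -334 + 4·157 = 294.
Buyers absorb 294 only when they pay Pb = 177 − (1/7)·294 = 135.
s = Ps − Pb = 157 − 135 = 22.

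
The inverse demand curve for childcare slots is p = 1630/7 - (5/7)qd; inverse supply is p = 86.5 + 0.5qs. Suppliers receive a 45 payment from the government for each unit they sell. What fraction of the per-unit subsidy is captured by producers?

Producer share = 7/17

Pre-subsidy: 1630/7 - (5/7)q = 86.5 + 0.5q gives q* = 2049/17 and p* = 2495/17.
With the subsidy, sellers receive ps = pb + 45 for each unit, where pb is the price buyers pay.
On the curves, pb = 1630/7 - (5/7)q and ps = 86.5 + 0.5q; the wedge ps − pb = 45 gives 86.5 + 0.5q − (1630/7 - (5/7)q) = 45, so q' = 2679/17.
Then pb = 1630/7 − (5/7)·(2679/17) = 2045/17 and ps = 86.5 + 0.5·(2679/17) = 2810/17.
Buyers' price falls by p* − pb = 2495/17 − 2045/17 = 450/17; sellers' price rises by ps − p* = 2810/17 − 2495/17 = 315/17.
So producers capture (315/17)/45 = 7/17 of each unit of subsidy.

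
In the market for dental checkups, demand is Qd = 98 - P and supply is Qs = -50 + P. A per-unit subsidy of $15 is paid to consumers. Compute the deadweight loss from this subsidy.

Pre-subsidy: 98 - P = -50 + P gives P* = 74, Q* = 24.
With the rebate, buyers effectively pay Pb = Ps − 15, where Ps is the price sellers receive.
Demand in terms of Ps becomes Qd = 98 − 1(Ps − 15) = 113 - Ps. Setting this equal to supply: 113 - Ps = -50 + Ps, so Ps = 81.5.
Buyers pay Pb = 81.5 − 15 = 66.5; Q' = -50 + 1·81.5 = 31.5.
The subsidy expands output by 31.5 − 24 = 7.5 past the efficient level; on those units the gap between marginal cost and willingness to pay runs from 0 up to 15.
DWL = ½ × 15 × 7.5 = 56.25.

Deadweight loss = $56.25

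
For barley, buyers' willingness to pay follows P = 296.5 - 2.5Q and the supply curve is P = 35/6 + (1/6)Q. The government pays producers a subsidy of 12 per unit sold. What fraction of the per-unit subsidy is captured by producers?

Pre-subsidy: 296.5 - 2.5Q = 35/6 + (1/6)Q gives Q* = 109 and P* = 24.
With the subsidy, sellers receive Ps = Pb + 12 for each unit, where Pb is the price buyers pay.
On the curves, Pb = 296.5 - 2.5Q and Ps = 35/6 + (1/6)Q; the wedge Ps − Pb = 12 gives 35/6 + (1/6)Q − (296.5 - 2.5Q) = 12, so Q' = 113.5.
Then Pb = 296.5 − 2.5·113.5 = 12.75 and Ps = 35/6 + (1/6)·113.5 = 24.75.
Buyers' price falls by P* − Pb = 24 − 12.75 = 11.25; sellers' price rises by Ps − P* = 24.75 − 24 = 0.75.
So producers capture 0.75/12 = 0.0625 of each unit of subsidy.

Producer share = 0.0625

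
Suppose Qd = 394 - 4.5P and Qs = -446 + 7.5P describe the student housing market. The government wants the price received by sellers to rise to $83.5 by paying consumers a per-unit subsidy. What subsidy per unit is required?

Required subsidy s = $36 per unit

At a seller price of 83.5, quantity supplied is -446 + 7.5·83.5 = 180.25.
Buyers absorb 180.25 only when they pay Pb with 394 − 4.5·Pb = 180.25, i.e. Pb = 47.5.
s = Ps − Pb = 83.5 − 47.5 = 36.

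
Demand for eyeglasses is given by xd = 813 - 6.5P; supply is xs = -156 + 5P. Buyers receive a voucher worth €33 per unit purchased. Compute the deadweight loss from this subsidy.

Pre-subsidy: 813 - 6.5P = -156 + 5P gives P* = 1938/23, x* = 6102/23.
With the rebate, buyers effectively pay Pb = Ps − 33, where Ps is the price sellers receive.
Demand in terms of Ps becomes xd = 813 − 6.5(Ps − 33) = 1027.5 - 6.5Ps. Setting this equal to supply: 1027.5 - 6.5Ps = -156 + 5Ps, so Ps = 2367/23.
Buyers pay Pb = 2367/23 − 33 = 1608/23; x' = -156 + 5·(2367/23) = 8247/23.
The subsidy expands output by 8247/23 − 6102/23 = 2145/23 past the efficient level; on those units the gap between marginal cost and willingness to pay runs from 0 up to 33.
DWL = ½ × 33 × 2145/23 = 70785/46.

Deadweight loss = 70785/46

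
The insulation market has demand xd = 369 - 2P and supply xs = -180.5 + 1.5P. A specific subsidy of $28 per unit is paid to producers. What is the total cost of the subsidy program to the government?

Government cost = $2212

Pre-subsidy: 369 - 2P = -180.5 + 1.5P gives P* = 157, x* = 55.
With the subsidy, sellers receive Ps = Pb + 28 for each unit, where Pb is the price buyers pay.
Supply in terms of Pb becomes xs = -180.5 + 1.5(Pb + 28) = -138.5 + 1.5Pb. Setting this equal to demand: 369 - 2Pb = -138.5 + 1.5Pb, so Pb = 145.
Sellers receive Ps = 145 + 28 = 173; x' = 369 − 2·145 = 79.
Government outlay = subsidy × quantity = 28 × 79 = 2212.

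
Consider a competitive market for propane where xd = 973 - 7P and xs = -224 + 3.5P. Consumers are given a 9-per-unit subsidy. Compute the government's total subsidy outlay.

Pre-subsidy: 973 - 7P = -224 + 3.5P gives P* = 114, x* = 175.
With the rebate, buyers effectively pay Pb = Ps − 9, where Ps is the price sellers receive.
Demand in terms of Ps becomes xd = 973 − 7(Ps − 9) = 1036 - 7Ps. Setting this equal to supply: 1036 - 7Ps = -224 + 3.5Ps, so Ps = 120.
Buyers pay Pb = 120 − 9 = 111; x' = -224 + 3.5·120 = 196.
Government outlay = subsidy × quantity = 9 × 196 = 1764.

Government cost = 1764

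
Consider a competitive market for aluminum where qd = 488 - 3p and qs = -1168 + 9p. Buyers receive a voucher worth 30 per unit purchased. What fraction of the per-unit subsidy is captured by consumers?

Pre-subsidy: 488 - 3p = -1168 + 9p gives p* = 138, q* = 74.
With the rebate, buyers effectively pay pb = ps − 30, where ps is the price sellers receive.
Demand in terms of ps becomes qd = 488 − 3(ps − 30) = 578 - 3ps. Setting this equal to supply: 578 - 3ps = -1168 + 9ps, so ps = 145.5.
Buyers pay pb = 145.5 − 30 = 115.5; q' = -1168 + 9·145.5 = 141.5.
Buyers' price falls by p* − pb = 138 − 115.5 = 22.5; sellers' price rises by ps − p* = 145.5 − 138 = 7.5.
So consumers capture 22.5/30 = 0.75 of each unit of subsidy.

Consumer share = 0.75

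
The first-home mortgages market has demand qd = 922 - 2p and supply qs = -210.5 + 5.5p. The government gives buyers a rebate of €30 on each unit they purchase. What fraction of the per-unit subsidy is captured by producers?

Producer share = 4/15

Pre-subsidy: 922 - 2p = -210.5 + 5.5p gives p* = 151, q* = 620.
With the rebate, buyers effectively pay pb = ps − 30, where ps is the price sellers receive.
Demand in terms of ps becomes qd = 922 − 2(ps − 30) = 982 - 2ps. Setting this equal to supply: 982 - 2ps = -210.5 + 5.5ps, so ps = 159.
Buyers pay pb = 159 − 30 = 129; q' = -210.5 + 5.5·159 = 664.
Buyers' price falls by p* − pb = 151 − 129 = 22; sellers' price rises by ps − p* = 159 − 151 = 8.
So producers capture 8/30 = 4/15 of each unit of subsidy.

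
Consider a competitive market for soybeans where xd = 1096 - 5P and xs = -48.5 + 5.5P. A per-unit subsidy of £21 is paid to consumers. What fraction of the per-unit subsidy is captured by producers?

Producer share = 10/21

Pre-subsidy: 1096 - 5P = -48.5 + 5.5P gives P* = 109, x* = 551.
With the rebate, buyers effectively pay Pb = Ps − 21, where Ps is the price sellers receive.
Demand in terms of Ps becomes xd = 1096 − 5(Ps − 21) = 1201 - 5Ps. Setting this equal to supply: 1201 - 5Ps = -48.5 + 5.5Ps, so Ps = 119.
Buyers pay Pb = 119 − 21 = 98; x' = -48.5 + 5.5·119 = 606.
Buyers' price falls by P* − Pb = 109 − 98 = 11; sellers' price rises by Ps − P* = 119 − 109 = 10.
So producers capture 10/21 = 10/21 of each unit of subsidy.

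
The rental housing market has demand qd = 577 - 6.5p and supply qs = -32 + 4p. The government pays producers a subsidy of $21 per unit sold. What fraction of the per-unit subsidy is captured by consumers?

Pre-subsidy: 577 - 6.5p = -32 + 4p gives p* = 58, q* = 200.
With the subsidy, sellers receive ps = pb + 21 for each unit, where pb is the price buyers pay.
Supply in terms of pb becomes qs = -32 + 4(pb + 21) = 52 + 4pb. Setting this equal to demand: 577 - 6.5pb = 52 + 4pb, so pb = 50.
Sellers receive ps = 50 + 21 = 71; q' = 577 − 6.5·50 = 252.
Buyers' price falls by p* − pb = 58 − 50 = 8; sellers' price rises by ps − p* = 71 − 58 = 13.
So consumers capture 8/21 = 8/21 of each unit of subsidy.

Consumer share = 8/21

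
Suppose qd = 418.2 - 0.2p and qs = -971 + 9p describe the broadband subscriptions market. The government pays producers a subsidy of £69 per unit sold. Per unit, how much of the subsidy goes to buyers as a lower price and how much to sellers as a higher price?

Pre-subsidy: 418.2 - 0.2p = -971 + 9p gives p* = 151, q* = 388.
With the subsidy, sellers receive ps = pb + 69 for each unit, where pb is the price buyers pay.
Supply in terms of pb becomes qs = -971 + 9(pb + 69) = -350 + 9pb. Setting this equal to demand: 418.2 - 0.2pb = -350 + 9pb, so pb = 83.5.
Sellers receive ps = 83.5 + 69 = 152.5; q' = 418.2 − 0.2·83.5 = 401.5.
Buyers' price falls by p* − pb = 151 − 83.5 = 67.5; sellers' price rises by ps − p* = 152.5 − 151 = 1.5.

Buyers gain £67.5 per unit; sellers gain £1.5 per unit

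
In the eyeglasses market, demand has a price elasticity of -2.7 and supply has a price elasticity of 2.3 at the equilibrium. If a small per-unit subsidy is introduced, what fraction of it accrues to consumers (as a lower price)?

Consumer share = 0.46

For a small subsidy around the equilibrium, the benefit split depends on the relative slopes, which at a point are proportional to the elasticities.
Buyer share = εs/(εs + |εd|) = 2.3/(2.3 + 2.7) = 0.46; seller share = |εd|/(εs + |εd|) = 0.54.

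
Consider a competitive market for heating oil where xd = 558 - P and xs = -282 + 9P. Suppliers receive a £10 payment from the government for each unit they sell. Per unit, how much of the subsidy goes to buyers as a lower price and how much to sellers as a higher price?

Buyers gain £9 per unit; sellers gain £1 per unit

Pre-subsidy: 558 - P = -282 + 9P gives P* = 84, x* = 474.
With the subsidy, sellers receive Ps = Pb + 10 for each unit, where Pb is the price buyers pay.
Supply in terms of Pb becomes xs = -282 + 9(Pb + 10) = -192 + 9Pb. Setting this equal to demand: 558 - Pb = -192 + 9Pb, so Pb = 75.
Sellers receive Ps = 75 + 10 = 85; x' = 558 − 1·75 = 483.
Buyers' price falls by P* − Pb = 84 − 75 = 9; sellers' price rises by Ps − P* = 85 − 84 = 1.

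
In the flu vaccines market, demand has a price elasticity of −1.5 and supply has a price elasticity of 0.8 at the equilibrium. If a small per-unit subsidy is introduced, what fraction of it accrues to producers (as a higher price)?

Producer share = 15/23

For a small subsidy around the equilibrium, the benefit split depends on the relative slopes, which at a point are proportional to the elasticities.
Buyer share = εs/(εs + |εd|) = 0.8/(0.8 + 1.5) = 8/23; seller share = |εd|/(εs + |εd|) = 15/23.
So producers capture 15/23 of the subsidy.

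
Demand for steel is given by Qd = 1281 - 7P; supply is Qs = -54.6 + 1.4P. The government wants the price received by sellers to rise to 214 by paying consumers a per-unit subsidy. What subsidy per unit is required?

At a seller price of 214, quantity supplied is -54.6 + 1.4·214 = 245.
Buyers absorb 245 only when they pay Pb with 1281 − 7·Pb = 245, i.e. Pb = 148.
s = Ps − Pb = 214 − 148 = 66.

Required subsidy s = 66 per unit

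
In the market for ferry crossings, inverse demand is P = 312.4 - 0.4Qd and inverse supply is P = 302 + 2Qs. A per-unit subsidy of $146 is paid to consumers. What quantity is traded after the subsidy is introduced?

Pre-subsidy: 312.4 - 0.4Q = 302 + 2Q gives Q* = 13/3 and P* = 932/3.
With the rebate, buyers effectively pay Pb = Ps − 146, where Ps is the price sellers receive.
On the curves, Pb = 312.4 - 0.4Q and Ps = 302 + 2Q; the wedge Ps − Pb = 146 gives 302 + 2Q − (312.4 - 0.4Q) = 146, so Q' = 391/6.
Then Pb = 312.4 − 0.4·(391/6) = 859/3 and Ps = 302 + 2·(391/6) = 1297/3.

Q' = 391/6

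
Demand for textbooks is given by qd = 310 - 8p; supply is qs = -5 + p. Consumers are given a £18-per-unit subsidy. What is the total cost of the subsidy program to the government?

Pre-subsidy: 310 - 8p = -5 + p gives p* = 35, q* = 30.
With the rebate, buyers effectively pay pb = ps − 18, where ps is the price sellers receive.
Demand in terms of ps becomes qd = 310 − 8(ps − 18) = 454 - 8ps. Setting this equal to supply: 454 - 8ps = -5 + ps, so ps = 51.
Buyers pay pb = 51 − 18 = 33; q' = -5 + 1·51 = 46.
Government outlay = subsidy × quantity = 18 × 46 = 828.

Government cost = £828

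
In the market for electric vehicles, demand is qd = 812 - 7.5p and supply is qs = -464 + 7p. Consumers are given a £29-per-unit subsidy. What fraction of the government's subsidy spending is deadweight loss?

DWL / government spending = 105/514

Pre-subsidy: 812 - 7.5p = -464 + 7p gives p* = 88, q* = 152.
With the rebate, buyers effectively pay pb = ps − 29, where ps is the price sellers receive.
Demand in terms of ps becomes qd = 812 − 7.5(ps − 29) = 1029.5 - 7.5ps. Setting this equal to supply: 1029.5 - 7.5ps = -464 + 7ps, so ps = 103.
Buyers pay pb = 103 − 29 = 74; q' = -464 + 7·103 = 257.
ΔCS = ½(152 + 257)(88 − 74) = 2863; ΔPS = ½(152 + 257)(103 − 88) = 3067.5.
Government spending = 29 × 257 = 7453.
DWL = ½ × 29 × (257 − 152) = 1522.5; fraction = 1522.5 / 7453 = 105/514.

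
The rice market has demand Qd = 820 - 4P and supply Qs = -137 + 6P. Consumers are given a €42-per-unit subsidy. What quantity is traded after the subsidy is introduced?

Q' = 538

Pre-subsidy: 820 - 4P = -137 + 6P gives P* = 95.7, Q* = 437.2.
With the rebate, buyers effectively pay Pb = Ps − 42, where Ps is the price sellers receive.
Demand in terms of Ps becomes Qd = 820 − 4(Ps − 42) = 988 - 4Ps. Setting this equal to supply: 988 - 4Ps = -137 + 6Ps, so Ps = 112.5.
Buyers pay Pb = 112.5 − 42 = 70.5; Q' = -137 + 6·112.5 = 538.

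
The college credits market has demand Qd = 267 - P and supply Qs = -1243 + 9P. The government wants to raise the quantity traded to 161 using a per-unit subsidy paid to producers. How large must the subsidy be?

At Q = 161, invert demand for the buyer price: Pb = (267 − 161)/1 = 106; invert supply for the seller price: Ps = (161 − (-1243))/9 = 156.
The subsidy must fill the gap: s = Ps − Pb = 156 − 106 = 50.

Required subsidy s = 50 per unit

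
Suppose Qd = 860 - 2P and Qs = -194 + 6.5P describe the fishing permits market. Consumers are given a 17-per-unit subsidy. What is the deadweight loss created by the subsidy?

Deadweight loss = 221

Pre-subsidy: 860 - 2P = -194 + 6.5P gives P* = 124, Q* = 612.
With the rebate, buyers effectively pay Pb = Ps − 17, where Ps is the price sellers receive.
Demand in terms of Ps becomes Qd = 860 − 2(Ps − 17) = 894 - 2Ps. Setting this equal to supply: 894 - 2Ps = -194 + 6.5Ps, so Ps = 128.
Buyers pay Pb = 128 − 17 = 111; Q' = -194 + 6.5·128 = 638.
The subsidy expands output by 638 − 612 = 26 past the efficient level; on those units the gap between marginal cost and willingness to pay runs from 0 up to 17.
DWL = ½ × 17 × 26 = 221.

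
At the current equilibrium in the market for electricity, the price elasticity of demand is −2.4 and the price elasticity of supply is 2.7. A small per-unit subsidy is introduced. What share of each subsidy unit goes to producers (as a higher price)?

For a small subsidy around the equilibrium, the benefit split depends on the relative slopes, which at a point are proportional to the elasticities.
Buyer share = εs/(εs + |εd|) = 2.7/(2.7 + 2.4) = 9/17; seller share = |εd|/(εs + |εd|) = 8/17.
So producers capture 8/17 of the subsidy.

Producer share = 8/17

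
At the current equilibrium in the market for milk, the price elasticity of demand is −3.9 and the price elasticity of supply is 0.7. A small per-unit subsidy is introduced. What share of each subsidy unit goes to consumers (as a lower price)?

Consumer share = 7/46

For a small subsidy around the equilibrium, the benefit split depends on the relative slopes, which at a point are proportional to the elasticities.
Buyer share = εs/(εs + |εd|) = 0.7/(0.7 + 3.9) = 7/46; seller share = |εd|/(εs + |εd|) = 39/46.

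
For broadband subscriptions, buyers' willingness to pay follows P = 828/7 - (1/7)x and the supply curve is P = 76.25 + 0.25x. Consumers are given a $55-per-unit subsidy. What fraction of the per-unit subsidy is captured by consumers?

Consumer share = 4/11

Pre-subsidy: 828/7 - (1/7)x = 76.25 + 0.25x gives x* = 107 and P* = 103.
With the rebate, buyers effectively pay Pb = Ps − 55, where Ps is the price sellers receive.
On the curves, Pb = 828/7 - (1/7)x and Ps = 76.25 + 0.25x; the wedge Ps − Pb = 55 gives 76.25 + 0.25x − (828/7 - (1/7)x) = 55, so x' = 247.
Then Pb = 828/7 − (1/7)·247 = 83 and Ps = 76.25 + 0.25·247 = 138.
Buyers' price falls by P* − Pb = 103 − 83 = 20; sellers' price rises by Ps − P* = 138 − 103 = 35.
So consumers capture 20/55 = 4/11 of each unit of subsidy.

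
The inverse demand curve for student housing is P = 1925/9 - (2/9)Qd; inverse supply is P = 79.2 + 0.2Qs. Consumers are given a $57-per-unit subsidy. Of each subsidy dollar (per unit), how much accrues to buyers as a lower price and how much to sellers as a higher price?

Pre-subsidy: 1925/9 - (2/9)Q = 79.2 + 0.2Q gives Q* = 319 and P* = 143.
With the rebate, buyers effectively pay Pb = Ps − 57, where Ps is the price sellers receive.
On the curves, Pb = 1925/9 - (2/9)Q and Ps = 79.2 + 0.2Q; the wedge Ps − Pb = 57 gives 79.2 + 0.2Q − (1925/9 - (2/9)Q) = 57, so Q' = 454.
Then Pb = 1925/9 − (2/9)·454 = 113 and Ps = 79.2 + 0.2·454 = 170.
Buyers' price falls by P* − Pb = 143 − 113 = 30; sellers' price rises by Ps − P* = 170 − 143 = 27.

Buyers gain $30 per unit; sellers gain $27 per unit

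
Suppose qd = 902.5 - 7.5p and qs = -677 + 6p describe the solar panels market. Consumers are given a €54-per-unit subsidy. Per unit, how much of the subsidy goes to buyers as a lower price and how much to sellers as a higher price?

Buyers gain €24 per unit; sellers gain €30 per unit

Pre-subsidy: 902.5 - 7.5p = -677 + 6p gives p* = 117, q* = 25.
With the rebate, buyers effectively pay pb = ps − 54, where ps is the price sellers receive.
Demand in terms of ps becomes qd = 902.5 − 7.5(ps − 54) = 1307.5 - 7.5ps. Setting this equal to supply: 1307.5 - 7.5ps = -677 + 6ps, so ps = 147.
Buyers pay pb = 147 − 54 = 93; q' = -677 + 6·147 = 205.
Buyers' price falls by p* − pb = 117 − 93 = 24; sellers' price rises by ps − p* = 147 − 117 = 30.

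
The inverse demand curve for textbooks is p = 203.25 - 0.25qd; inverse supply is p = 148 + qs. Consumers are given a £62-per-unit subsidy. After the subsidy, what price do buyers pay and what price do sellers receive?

Buyers pay £179.8; sellers receive £241.8

Pre-subsidy: 203.25 - 0.25q = 148 + q gives q* = 44.2 and p* = 192.2.
With the rebate, buyers effectively pay pb = ps − 62, where ps is the price sellers receive.
On the curves, pb = 203.25 - 0.25q and ps = 148 + q; the wedge ps − pb = 62 gives 148 + q − (203.25 - 0.25q) = 62, so q' = 93.8.
Then pb = 203.25 − 0.25·93.8 = 179.8 and ps = 148 + 1·93.8 = 241.8.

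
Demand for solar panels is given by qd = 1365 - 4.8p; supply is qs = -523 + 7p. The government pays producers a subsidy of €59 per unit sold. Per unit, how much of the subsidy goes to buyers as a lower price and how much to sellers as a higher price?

Pre-subsidy: 1365 - 4.8p = -523 + 7p gives p* = 160, q* = 597.
With the subsidy, sellers receive ps = pb + 59 for each unit, where pb is the price buyers pay.
Supply in terms of pb becomes qs = -523 + 7(pb + 59) = -110 + 7pb. Setting this equal to demand: 1365 - 4.8pb = -110 + 7pb, so pb = 125.
Sellers receive ps = 125 + 59 = 184; q' = 1365 − 4.8·125 = 765.
Buyers' price falls by p* − pb = 160 − 125 = 35; sellers' price rises by ps − p* = 184 − 160 = 24.

Buyers gain €35 per unit; sellers gain €24 per unit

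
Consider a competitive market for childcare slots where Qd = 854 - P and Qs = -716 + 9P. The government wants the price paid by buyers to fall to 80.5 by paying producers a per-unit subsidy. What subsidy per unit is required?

At a buyer price of 80.5, quantity demanded is 854 − 1·80.5 = 773.5.
Sellers supply 773.5 only when they receive Ps with -716 + 9·Ps = 773.5, i.e. Ps = 165.5.
s = Ps − Pb = 165.5 − 80.5 = 85.

Required subsidy s = 85 per unit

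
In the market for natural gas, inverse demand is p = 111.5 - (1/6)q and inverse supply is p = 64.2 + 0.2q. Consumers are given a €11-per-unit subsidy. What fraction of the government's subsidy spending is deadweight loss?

Pre-subsidy: 111.5 - (1/6)q = 64.2 + 0.2q gives q* = 129 and p* = 90.
With the rebate, buyers effectively pay pb = ps − 11, where ps is the price sellers receive.
On the curves, pb = 111.5 - (1/6)q and ps = 64.2 + 0.2q; the wedge ps − pb = 11 gives 64.2 + 0.2q − (111.5 - (1/6)q) = 11, so q' = 159.
Then pb = 111.5 − (1/6)·159 = 85 and ps = 64.2 + 0.2·159 = 96.
ΔCS = ½(129 + 159)(90 − 85) = 720; ΔPS = ½(129 + 159)(96 − 90) = 864.
Government spending = 11 × 159 = 1749.
DWL = ½ × 11 × (159 − 129) = 165; fraction = 165 / 1749 = 5/53.

DWL / government spending = 5/53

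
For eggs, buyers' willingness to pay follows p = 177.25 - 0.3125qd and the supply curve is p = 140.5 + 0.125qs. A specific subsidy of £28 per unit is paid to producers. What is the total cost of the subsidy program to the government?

Government cost = £4144

Pre-subsidy: 177.25 - 0.3125q = 140.5 + 0.125q gives q* = 84 and p* = 151.
With the subsidy, sellers receive ps = pb + 28 for each unit, where pb is the price buyers pay.
On the curves, pb = 177.25 - 0.3125q and ps = 140.5 + 0.125q; the wedge ps − pb = 28 gives 140.5 + 0.125q − (177.25 - 0.3125q) = 28, so q' = 148.
Then pb = 177.25 − 0.3125·148 = 131 and ps = 140.5 + 0.125·148 = 159.
Government outlay = subsidy × quantity = 28 × 148 = 4144.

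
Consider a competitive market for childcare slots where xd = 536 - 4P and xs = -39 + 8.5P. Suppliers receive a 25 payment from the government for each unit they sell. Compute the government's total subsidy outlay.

Pre-subsidy: 536 - 4P = -39 + 8.5P gives P* = 46, x* = 352.
With the subsidy, sellers receive Ps = Pb + 25 for each unit, where Pb is the price buyers pay.
Supply in terms of Pb becomes xs = -39 + 8.5(Pb + 25) = 173.5 + 8.5Pb. Setting this equal to demand: 536 - 4Pb = 173.5 + 8.5Pb, so Pb = 29.
Sellers receive Ps = 29 + 25 = 54; x' = 536 − 4·29 = 420.
Government outlay = subsidy × quantity = 25 × 420 = 10500.

Government cost = 10500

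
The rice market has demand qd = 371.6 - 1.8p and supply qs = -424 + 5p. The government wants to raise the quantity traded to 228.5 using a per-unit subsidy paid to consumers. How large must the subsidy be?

Required subsidy s = 51 per unit

At q = 228.5, invert demand for the buyer price: pb = (371.6 − 228.5)/1.8 = 79.5; invert supply for the seller price: ps = (228.5 − (-424))/5 = 130.5.
The subsidy must fill the gap: s = ps − pb = 130.5 − 79.5 = 51.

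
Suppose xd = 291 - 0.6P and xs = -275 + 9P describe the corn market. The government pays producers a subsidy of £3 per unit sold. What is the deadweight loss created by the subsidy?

Pre-subsidy: 291 - 0.6P = -275 + 9P gives P* = 1415/24, x* = 255.625.
With the subsidy, sellers receive Ps = Pb + 3 for each unit, where Pb is the price buyers pay.
Supply in terms of Pb becomes xs = -275 + 9(Pb + 3) = -248 + 9Pb. Setting this equal to demand: 291 - 0.6Pb = -248 + 9Pb, so Pb = 2695/48.
Sellers receive Ps = 2695/48 + 3 = 2839/48; x' = 291 − 0.6·(2695/48) = 257.3125.
The subsidy expands output by 257.3125 − 255.625 = 1.6875 past the efficient level; on those units the gap between marginal cost and willingness to pay runs from 0 up to 3.
DWL = ½ × 3 × 1.6875 = 2.53125.

Deadweight loss = £2.53125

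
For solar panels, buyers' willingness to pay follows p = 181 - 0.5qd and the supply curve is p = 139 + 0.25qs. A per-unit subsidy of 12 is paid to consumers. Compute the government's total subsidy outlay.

Pre-subsidy: 181 - 0.5q = 139 + 0.25q gives q* = 56 and p* = 153.
With the rebate, buyers effectively pay pb = ps − 12, where ps is the price sellers receive.
On the curves, pb = 181 - 0.5q and ps = 139 + 0.25q; the wedge ps − pb = 12 gives 139 + 0.25q − (181 - 0.5q) = 12, so q' = 72.
Then pb = 181 − 0.5·72 = 145 and ps = 139 + 0.25·72 = 157.
Government outlay = subsidy × quantity = 12 × 72 = 864.

Government cost = 864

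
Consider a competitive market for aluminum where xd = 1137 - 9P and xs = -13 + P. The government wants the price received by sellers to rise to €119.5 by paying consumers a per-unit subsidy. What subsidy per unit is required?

Required subsidy s = €5 per unit

At a seller price of 119.5, quantity supplied is -13 + 1·119.5 = 106.5.
Buyers absorb 106.5 only when they pay Pb with 1137 − 9·Pb = 106.5, i.e. Pb = 114.5.
s = Ps − Pb = 119.5 − 114.5 = 5.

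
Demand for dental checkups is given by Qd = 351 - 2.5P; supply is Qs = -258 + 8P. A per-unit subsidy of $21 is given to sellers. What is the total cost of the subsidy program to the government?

Pre-subsidy: 351 - 2.5P = -258 + 8P gives P* = 58, Q* = 206.
With the subsidy, sellers receive Ps = Pb + 21 for each unit, where Pb is the price buyers pay.
Supply in terms of Pb becomes Qs = -258 + 8(Pb + 21) = -90 + 8Pb. Setting this equal to demand: 351 - 2.5Pb = -90 + 8Pb, so Pb = 42.
Sellers receive Ps = 42 + 21 = 63; Q' = 351 − 2.5·42 = 246.
Government outlay = subsidy × quantity = 21 × 246 = 5166.

Government cost = $5166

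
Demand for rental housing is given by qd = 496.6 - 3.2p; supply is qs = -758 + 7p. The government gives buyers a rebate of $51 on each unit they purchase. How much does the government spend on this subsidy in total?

Government cost = $10965

Pre-subsidy: 496.6 - 3.2p = -758 + 7p gives p* = 123, q* = 103.
With the rebate, buyers effectively pay pb = ps − 51, where ps is the price sellers receive.
Demand in terms of ps becomes qd = 496.6 − 3.2(ps − 51) = 659.8 - 3.2ps. Setting this equal to supply: 659.8 - 3.2ps = -758 + 7ps, so ps = 139.
Buyers pay pb = 139 − 51 = 88; q' = -758 + 7·139 = 215.
Government outlay = subsidy × quantity = 51 × 215 = 10965.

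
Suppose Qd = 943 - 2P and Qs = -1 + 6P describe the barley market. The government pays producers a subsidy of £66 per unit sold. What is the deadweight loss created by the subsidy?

Pre-subsidy: 943 - 2P = -1 + 6P gives P* = 118, Q* = 707.
With the subsidy, sellers receive Ps = Pb + 66 for each unit, where Pb is the price buyers pay.
Supply in terms of Pb becomes Qs = -1 + 6(Pb + 66) = 395 + 6Pb. Setting this equal to demand: 943 - 2Pb = 395 + 6Pb, so Pb = 68.5.
Sellers receive Ps = 68.5 + 66 = 134.5; Q' = 943 − 2·68.5 = 806.
The subsidy expands output by 806 − 707 = 99 past the efficient level; on those units the gap between marginal cost and willingness to pay runs from 0 up to 66.
DWL = ½ × 66 × 99 = 3267.

Deadweight loss = £3267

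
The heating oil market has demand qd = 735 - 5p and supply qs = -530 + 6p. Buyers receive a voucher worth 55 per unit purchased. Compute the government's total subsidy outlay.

Pre-subsidy: 735 - 5p = -530 + 6p gives p* = 115, q* = 160.
With the rebate, buyers effectively pay pb = ps − 55, where ps is the price sellers receive.
Demand in terms of ps becomes qd = 735 − 5(ps − 55) = 1010 - 5ps. Setting this equal to supply: 1010 - 5ps = -530 + 6ps, so ps = 140.
Buyers pay pb = 140 − 55 = 85; q' = -530 + 6·140 = 310.
Government outlay = subsidy × quantity = 55 × 310 = 17050.

Government cost = 17050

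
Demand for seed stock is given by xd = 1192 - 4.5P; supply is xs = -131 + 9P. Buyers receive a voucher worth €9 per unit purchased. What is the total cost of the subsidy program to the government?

Government cost = €7002

Pre-subsidy: 1192 - 4.5P = -131 + 9P gives P* = 98, x* = 751.
With the rebate, buyers effectively pay Pb = Ps − 9, where Ps is the price sellers receive.
Demand in terms of Ps becomes xd = 1192 − 4.5(Ps − 9) = 1232.5 - 4.5Ps. Setting this equal to supply: 1232.5 - 4.5Ps = -131 + 9Ps, so Ps = 101.
Buyers pay Pb = 101 − 9 = 92; x' = -131 + 9·101 = 778.
Government outlay = subsidy × quantity = 9 × 778 = 7002.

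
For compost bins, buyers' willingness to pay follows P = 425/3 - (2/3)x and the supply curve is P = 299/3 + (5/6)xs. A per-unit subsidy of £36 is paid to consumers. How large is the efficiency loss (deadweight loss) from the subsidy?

Pre-subsidy: 425/3 - (2/3)x = 299/3 + (5/6)x gives x* = 28 and P* = 123.
With the rebate, buyers effectively pay Pb = Ps − 36, where Ps is the price sellers receive.
On the curves, Pb = 425/3 - (2/3)x and Ps = 299/3 + (5/6)x; the wedge Ps − Pb = 36 gives 299/3 + (5/6)x − (425/3 - (2/3)x) = 36, so x' = 52.
Then Pb = 425/3 − (2/3)·52 = 107 and Ps = 299/3 + (5/6)·52 = 143.
The subsidy expands output by 52 − 28 = 24 past the efficient level; on those units the gap between marginal cost and willingness to pay runs from 0 up to 36.
DWL = ½ × 36 × 24 = 432.

Deadweight loss = £432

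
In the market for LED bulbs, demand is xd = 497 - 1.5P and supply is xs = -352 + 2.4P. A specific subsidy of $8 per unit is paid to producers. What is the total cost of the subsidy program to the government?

Pre-subsidy: 497 - 1.5P = -352 + 2.4P gives P* = 2830/13, x* = 2216/13.
With the subsidy, sellers receive Ps = Pb + 8 for each unit, where Pb is the price buyers pay.
Supply in terms of Pb becomes xs = -352 + 2.4(Pb + 8) = -332.8 + 2.4Pb. Setting this equal to demand: 497 - 1.5Pb = -332.8 + 2.4Pb, so Pb = 2766/13.
Sellers receive Ps = 2766/13 + 8 = 2870/13; x' = 497 − 1.5·(2766/13) = 2312/13.
Government outlay = subsidy × quantity = 8 × 2312/13 = 18496/13.

Government cost = 18496/13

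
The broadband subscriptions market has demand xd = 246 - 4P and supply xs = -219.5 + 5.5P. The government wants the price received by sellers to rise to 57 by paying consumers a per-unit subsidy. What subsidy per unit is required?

Required subsidy s = 19 per unit

At a seller price of 57, quantity supplied is -219.5 + 5.5·57 = 94.
Buyers absorb 94 only when they pay Pb with 246 − 4·Pb = 94, i.e. Pb = 38.
s = Ps − Pb = 57 − 38 = 19.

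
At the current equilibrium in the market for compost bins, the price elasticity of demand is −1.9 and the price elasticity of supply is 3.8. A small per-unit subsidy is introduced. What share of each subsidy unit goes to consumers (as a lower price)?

For a small subsidy around the equilibrium, the benefit split depends on the relative slopes, which at a point are proportional to the elasticities.
Buyer share = εs/(εs + |εd|) = 3.8/(3.8 + 1.9) = 2/3; seller share = |εd|/(εs + |εd|) = 1/3.

Consumer share = 2/3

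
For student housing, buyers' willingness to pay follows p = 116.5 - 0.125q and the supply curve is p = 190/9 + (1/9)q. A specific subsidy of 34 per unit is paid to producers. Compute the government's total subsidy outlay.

Pre-subsidy: 116.5 - 0.125q = 190/9 + (1/9)q gives q* = 404 and p* = 66.
With the subsidy, sellers receive ps = pb + 34 for each unit, where pb is the price buyers pay.
On the curves, pb = 116.5 - 0.125q and ps = 190/9 + (1/9)q; the wedge ps − pb = 34 gives 190/9 + (1/9)q − (116.5 - 0.125q) = 34, so q' = 548.
Then pb = 116.5 − 0.125·548 = 48 and ps = 190/9 + (1/9)·548 = 82.
Government outlay = subsidy × quantity = 34 × 548 = 18632.

Government cost = 18632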